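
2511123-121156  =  2389967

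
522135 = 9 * 58015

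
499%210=79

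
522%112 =74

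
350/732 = 175/366 = 0.48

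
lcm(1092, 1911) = 7644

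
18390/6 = 3065  =  3065.00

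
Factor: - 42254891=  - 7^1 * 31^1* 194723^1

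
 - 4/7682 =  - 2/3841 = -0.00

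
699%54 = 51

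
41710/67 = 41710/67 = 622.54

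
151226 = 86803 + 64423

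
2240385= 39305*57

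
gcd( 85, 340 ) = 85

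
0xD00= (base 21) 7BA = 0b110100000000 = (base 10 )3328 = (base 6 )23224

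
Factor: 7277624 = 2^3 * 163^1*5581^1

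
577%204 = 169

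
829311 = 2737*303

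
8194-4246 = 3948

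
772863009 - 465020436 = 307842573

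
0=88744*0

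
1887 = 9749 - 7862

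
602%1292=602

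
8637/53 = 8637/53 = 162.96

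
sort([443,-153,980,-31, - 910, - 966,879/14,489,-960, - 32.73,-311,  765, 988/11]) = [ -966, - 960, - 910,  -  311, - 153, - 32.73,- 31,879/14, 988/11, 443, 489,  765, 980]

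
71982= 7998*9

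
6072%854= 94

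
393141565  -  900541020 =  - 507399455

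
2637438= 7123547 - 4486109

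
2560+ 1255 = 3815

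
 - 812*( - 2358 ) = 1914696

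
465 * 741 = 344565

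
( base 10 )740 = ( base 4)23210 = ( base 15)345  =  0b1011100100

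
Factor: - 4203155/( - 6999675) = 3^( - 1)*5^( -1 )* 11^1*76421^1 * 93329^( - 1 )  =  840631/1399935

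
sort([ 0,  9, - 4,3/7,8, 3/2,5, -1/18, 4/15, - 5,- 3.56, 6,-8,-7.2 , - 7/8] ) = [ - 8, - 7.2,-5, - 4, - 3.56, - 7/8, - 1/18, 0,4/15, 3/7, 3/2, 5, 6, 8,  9 ] 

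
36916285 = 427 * 86455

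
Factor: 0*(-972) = 0^1 = 0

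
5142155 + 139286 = 5281441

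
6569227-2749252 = 3819975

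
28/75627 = 28/75627  =  0.00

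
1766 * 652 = 1151432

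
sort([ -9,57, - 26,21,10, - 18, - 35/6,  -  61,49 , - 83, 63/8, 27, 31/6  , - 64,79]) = [ - 83 , - 64, - 61, - 26, - 18, - 9, - 35/6, 31/6, 63/8,  10,  21, 27,49, 57, 79 ] 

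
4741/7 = 4741/7 = 677.29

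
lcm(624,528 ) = 6864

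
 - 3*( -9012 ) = 27036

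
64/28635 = 64/28635 = 0.00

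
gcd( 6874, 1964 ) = 982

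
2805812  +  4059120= 6864932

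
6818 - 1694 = 5124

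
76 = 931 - 855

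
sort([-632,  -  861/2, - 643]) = [ - 643,-632,  -  861/2] 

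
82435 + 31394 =113829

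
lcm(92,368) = 368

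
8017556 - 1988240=6029316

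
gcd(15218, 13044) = 2174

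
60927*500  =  30463500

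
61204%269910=61204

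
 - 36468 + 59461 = 22993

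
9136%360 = 136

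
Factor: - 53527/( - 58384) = 2^ ( - 4)* 41^( - 1 )*89^( - 1)*53527^1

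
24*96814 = 2323536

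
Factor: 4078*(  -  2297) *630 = -5901314580 = - 2^2 * 3^2*5^1*7^1*2039^1*2297^1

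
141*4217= 594597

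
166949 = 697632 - 530683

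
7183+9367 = 16550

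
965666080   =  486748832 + 478917248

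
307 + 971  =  1278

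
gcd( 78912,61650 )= 2466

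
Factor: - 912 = -2^4 * 3^1*19^1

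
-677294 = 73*( - 9278)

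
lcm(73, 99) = 7227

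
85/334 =85/334 = 0.25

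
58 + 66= 124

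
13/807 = 13/807 = 0.02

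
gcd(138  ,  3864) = 138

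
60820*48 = 2919360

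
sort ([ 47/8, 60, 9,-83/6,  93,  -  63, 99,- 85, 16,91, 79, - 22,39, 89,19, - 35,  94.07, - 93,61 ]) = [  -  93, - 85,-63, - 35,- 22,  -  83/6, 47/8, 9,16, 19, 39,60 , 61, 79,89,  91,93,94.07, 99] 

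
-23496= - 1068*22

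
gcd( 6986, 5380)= 2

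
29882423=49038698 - 19156275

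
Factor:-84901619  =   - 11^1*7718329^1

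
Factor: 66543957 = 3^3*2464591^1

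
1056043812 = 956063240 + 99980572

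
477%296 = 181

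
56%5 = 1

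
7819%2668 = 2483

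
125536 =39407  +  86129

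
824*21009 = 17311416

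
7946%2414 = 704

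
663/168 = 3+ 53/56 = 3.95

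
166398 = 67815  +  98583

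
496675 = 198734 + 297941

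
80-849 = -769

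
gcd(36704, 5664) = 32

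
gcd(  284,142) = 142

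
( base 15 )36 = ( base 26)1p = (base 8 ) 63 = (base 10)51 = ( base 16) 33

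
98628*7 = 690396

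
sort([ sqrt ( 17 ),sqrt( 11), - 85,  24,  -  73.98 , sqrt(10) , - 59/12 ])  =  [ - 85, - 73.98, - 59/12,  sqrt( 10 ) , sqrt( 11),sqrt( 17), 24] 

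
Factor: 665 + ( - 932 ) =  - 267 = -3^1*89^1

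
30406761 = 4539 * 6699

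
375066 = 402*933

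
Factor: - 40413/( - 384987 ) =19/181 = 19^1*181^(-1 )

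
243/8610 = 81/2870 = 0.03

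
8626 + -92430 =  - 83804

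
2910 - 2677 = 233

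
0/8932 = 0=0.00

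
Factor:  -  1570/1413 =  - 2^1*3^ (  -  2)*5^1 = -  10/9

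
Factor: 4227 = 3^1*1409^1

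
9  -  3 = 6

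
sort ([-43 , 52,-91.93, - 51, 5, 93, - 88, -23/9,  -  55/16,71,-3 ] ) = [ - 91.93, - 88, - 51, - 43,- 55/16,  -  3, - 23/9,5, 52,71,93 ] 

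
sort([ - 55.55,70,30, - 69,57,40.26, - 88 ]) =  [ - 88,-69, - 55.55,30,40.26,57,70 ] 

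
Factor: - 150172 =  - 2^2 * 11^1 * 3413^1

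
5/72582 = 5/72582 = 0.00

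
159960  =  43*3720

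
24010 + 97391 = 121401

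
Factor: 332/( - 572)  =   - 83/143 = -11^(-1)*13^( - 1 )*83^1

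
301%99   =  4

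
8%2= 0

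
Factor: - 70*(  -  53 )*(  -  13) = - 48230 = -2^1*5^1 * 7^1* 13^1*53^1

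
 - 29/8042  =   - 29/8042 = - 0.00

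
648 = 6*108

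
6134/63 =6134/63 = 97.37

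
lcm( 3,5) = 15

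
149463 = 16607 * 9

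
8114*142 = 1152188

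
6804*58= 394632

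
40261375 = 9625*4183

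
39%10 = 9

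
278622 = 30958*9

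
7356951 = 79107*93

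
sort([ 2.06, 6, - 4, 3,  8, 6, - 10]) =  [- 10, - 4, 2.06, 3,6, 6 , 8] 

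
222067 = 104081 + 117986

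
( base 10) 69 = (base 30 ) 29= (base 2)1000101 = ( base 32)25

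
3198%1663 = 1535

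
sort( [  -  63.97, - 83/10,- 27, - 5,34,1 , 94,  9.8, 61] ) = [ - 63.97, - 27, - 83/10,-5, 1,9.8, 34, 61,94] 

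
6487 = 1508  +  4979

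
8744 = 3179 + 5565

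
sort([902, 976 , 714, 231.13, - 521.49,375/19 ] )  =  [ - 521.49 , 375/19,231.13,  714, 902, 976 ] 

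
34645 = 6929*5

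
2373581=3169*749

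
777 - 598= 179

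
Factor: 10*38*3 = 1140 = 2^2 *3^1*5^1*19^1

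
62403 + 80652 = 143055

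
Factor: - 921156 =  - 2^2*3^1*29^1*2647^1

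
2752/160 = 86/5 = 17.20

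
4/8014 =2/4007 =0.00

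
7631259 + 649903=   8281162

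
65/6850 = 13/1370 = 0.01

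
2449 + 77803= 80252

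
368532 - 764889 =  - 396357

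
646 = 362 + 284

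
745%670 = 75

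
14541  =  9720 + 4821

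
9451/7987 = 9451/7987 = 1.18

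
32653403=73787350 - 41133947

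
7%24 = 7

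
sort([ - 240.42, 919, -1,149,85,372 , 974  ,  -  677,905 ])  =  [-677, - 240.42, - 1,85,149, 372, 905,919,974]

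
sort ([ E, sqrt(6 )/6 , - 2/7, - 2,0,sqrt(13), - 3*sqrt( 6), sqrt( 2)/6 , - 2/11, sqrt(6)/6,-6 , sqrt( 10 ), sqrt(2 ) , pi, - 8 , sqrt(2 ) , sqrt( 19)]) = [ - 8, - 3*sqrt( 6),- 6, - 2 , - 2/7,- 2/11,0,sqrt(2 )/6,sqrt(6)/6,sqrt(  6)/6 , sqrt ( 2),sqrt(2 ), E , pi, sqrt(10),sqrt(13 ) , sqrt(19 )] 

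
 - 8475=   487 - 8962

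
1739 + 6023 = 7762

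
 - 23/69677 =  - 1+69654/69677 = - 0.00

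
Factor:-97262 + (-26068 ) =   -  123330 =-2^1*3^1*5^1*4111^1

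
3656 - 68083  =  -64427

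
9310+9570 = 18880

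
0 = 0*3510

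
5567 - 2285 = 3282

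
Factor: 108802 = 2^1 * 54401^1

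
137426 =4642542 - 4505116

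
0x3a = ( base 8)72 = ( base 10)58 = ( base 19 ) 31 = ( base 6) 134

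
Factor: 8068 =2^2*2017^1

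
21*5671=119091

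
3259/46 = 3259/46 = 70.85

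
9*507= 4563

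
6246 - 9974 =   -  3728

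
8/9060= 2/2265 = 0.00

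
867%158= 77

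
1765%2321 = 1765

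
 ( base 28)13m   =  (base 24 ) 1D2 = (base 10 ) 890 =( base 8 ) 1572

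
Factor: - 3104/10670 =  - 16/55=-2^4 * 5^ ( - 1)*11^( - 1)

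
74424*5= 372120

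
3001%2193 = 808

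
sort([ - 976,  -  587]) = [- 976,-587 ] 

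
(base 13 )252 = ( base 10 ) 405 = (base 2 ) 110010101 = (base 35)BK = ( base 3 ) 120000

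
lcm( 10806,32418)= 32418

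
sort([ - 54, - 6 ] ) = [ - 54, - 6]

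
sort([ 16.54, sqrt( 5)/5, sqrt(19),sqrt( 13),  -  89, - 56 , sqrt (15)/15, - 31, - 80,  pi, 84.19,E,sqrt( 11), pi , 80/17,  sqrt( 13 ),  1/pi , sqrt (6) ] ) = [ - 89, -80 , - 56 , - 31,  sqrt (15)/15 , 1/pi,sqrt( 5 ) /5,sqrt( 6), E, pi,pi,sqrt(11),sqrt(13 ),sqrt(13),sqrt( 19), 80/17  ,  16.54 , 84.19 ]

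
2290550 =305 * 7510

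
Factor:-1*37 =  - 37= - 37^1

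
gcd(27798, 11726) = 82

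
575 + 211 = 786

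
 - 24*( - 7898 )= 189552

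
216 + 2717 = 2933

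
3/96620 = 3/96620  =  0.00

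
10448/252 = 2612/63 = 41.46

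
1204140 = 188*6405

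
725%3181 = 725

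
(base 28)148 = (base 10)904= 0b1110001000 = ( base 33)RD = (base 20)254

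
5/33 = 5/33= 0.15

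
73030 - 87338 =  - 14308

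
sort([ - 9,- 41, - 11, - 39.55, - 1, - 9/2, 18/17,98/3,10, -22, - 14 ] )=[ - 41,-39.55,-22, - 14, - 11, - 9,  -  9/2,-1 , 18/17, 10,98/3] 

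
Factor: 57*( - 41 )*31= -72447  =  - 3^1*19^1  *  31^1* 41^1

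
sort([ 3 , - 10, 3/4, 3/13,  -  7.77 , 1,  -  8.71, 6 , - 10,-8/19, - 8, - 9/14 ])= [ - 10, - 10, - 8.71, - 8,-7.77, - 9/14, - 8/19, 3/13, 3/4, 1, 3, 6] 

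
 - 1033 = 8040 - 9073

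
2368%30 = 28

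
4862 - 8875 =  - 4013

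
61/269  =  61/269 = 0.23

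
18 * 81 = 1458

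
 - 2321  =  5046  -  7367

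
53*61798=3275294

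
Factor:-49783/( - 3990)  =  2^(- 1)*3^( - 1)*5^( - 1)*7^( - 1)*19^ (- 1 )*49783^1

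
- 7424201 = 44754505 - 52178706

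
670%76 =62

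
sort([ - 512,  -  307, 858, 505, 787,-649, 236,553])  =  [ - 649, - 512, - 307, 236,505, 553, 787,858]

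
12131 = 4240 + 7891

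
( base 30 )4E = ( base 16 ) 86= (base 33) 42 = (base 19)71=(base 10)134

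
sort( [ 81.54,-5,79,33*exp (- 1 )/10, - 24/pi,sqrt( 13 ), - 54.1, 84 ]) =[ - 54.1, - 24/pi , - 5,33 * exp(-1)/10,sqrt(13), 79,81.54,84 ]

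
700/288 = 2 + 31/72  =  2.43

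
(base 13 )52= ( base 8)103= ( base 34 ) 1x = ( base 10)67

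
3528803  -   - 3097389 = 6626192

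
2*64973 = 129946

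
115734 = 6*19289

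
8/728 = 1/91=   0.01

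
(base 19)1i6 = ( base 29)od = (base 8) 1305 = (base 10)709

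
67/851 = 67/851 = 0.08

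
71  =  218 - 147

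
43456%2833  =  961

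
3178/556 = 1589/278 =5.72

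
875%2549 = 875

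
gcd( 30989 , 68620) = 1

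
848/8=106 = 106.00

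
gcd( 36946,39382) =406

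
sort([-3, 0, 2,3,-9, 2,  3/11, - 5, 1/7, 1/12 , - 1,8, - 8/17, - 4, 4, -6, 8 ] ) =[- 9, - 6,-5, - 4 , - 3, -1,- 8/17, 0,1/12, 1/7, 3/11 , 2, 2 , 3, 4 , 8, 8 ] 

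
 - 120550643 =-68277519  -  52273124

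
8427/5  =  8427/5=1685.40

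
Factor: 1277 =1277^1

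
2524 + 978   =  3502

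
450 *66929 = 30118050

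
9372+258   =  9630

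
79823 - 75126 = 4697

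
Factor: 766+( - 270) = 2^4*31^1 = 496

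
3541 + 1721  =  5262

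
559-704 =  - 145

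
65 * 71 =4615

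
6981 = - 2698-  - 9679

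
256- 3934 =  - 3678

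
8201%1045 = 886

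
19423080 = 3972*4890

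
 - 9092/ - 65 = 139+57/65 = 139.88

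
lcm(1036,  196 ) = 7252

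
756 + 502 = 1258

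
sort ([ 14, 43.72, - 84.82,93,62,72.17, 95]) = [ - 84.82, 14,43.72, 62,72.17, 93,95]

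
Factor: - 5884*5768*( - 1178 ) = 2^6 * 7^1*19^1*31^1*103^1*1471^1 = 39980038336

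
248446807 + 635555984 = 884002791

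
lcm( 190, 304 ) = 1520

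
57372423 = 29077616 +28294807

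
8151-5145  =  3006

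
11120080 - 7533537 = 3586543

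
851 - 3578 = -2727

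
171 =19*9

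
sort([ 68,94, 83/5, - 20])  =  [ - 20, 83/5, 68, 94 ] 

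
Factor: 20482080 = 2^5*3^1*5^1*71^1*601^1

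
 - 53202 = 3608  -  56810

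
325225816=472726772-147500956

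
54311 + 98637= 152948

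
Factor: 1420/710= 2^1 = 2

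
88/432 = 11/54= 0.20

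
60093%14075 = 3793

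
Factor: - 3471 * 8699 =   -  30194229  =  -  3^1  *13^1*89^1*8699^1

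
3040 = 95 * 32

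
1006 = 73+933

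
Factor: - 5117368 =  - 2^3 * 639671^1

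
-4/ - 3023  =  4/3023= 0.00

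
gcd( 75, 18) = 3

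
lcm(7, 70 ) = 70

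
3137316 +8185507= 11322823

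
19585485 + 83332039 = 102917524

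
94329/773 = 94329/773 = 122.03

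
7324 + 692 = 8016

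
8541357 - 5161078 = 3380279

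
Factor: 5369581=7^1 * 67^1*107^2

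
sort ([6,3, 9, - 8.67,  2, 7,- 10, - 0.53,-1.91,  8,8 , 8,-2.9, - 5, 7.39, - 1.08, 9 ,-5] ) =[ - 10, - 8.67, - 5,-5,-2.9,-1.91,-1.08, - 0.53,2, 3,6,7,  7.39,8,  8, 8,9, 9]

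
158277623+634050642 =792328265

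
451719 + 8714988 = 9166707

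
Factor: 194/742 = 7^( - 1 ) * 53^( - 1)*97^1= 97/371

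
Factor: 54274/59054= 27137/29527 = 11^1*2467^1*29527^(- 1 )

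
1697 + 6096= 7793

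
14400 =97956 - 83556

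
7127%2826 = 1475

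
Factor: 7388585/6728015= 1477717/1345603  =  7^ (-1 )*409^1*3613^1*192229^( - 1) 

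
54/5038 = 27/2519= 0.01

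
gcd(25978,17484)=62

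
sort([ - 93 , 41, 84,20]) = [ - 93,20, 41,84 ]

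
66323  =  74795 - 8472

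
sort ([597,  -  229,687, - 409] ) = [-409, - 229, 597,687 ]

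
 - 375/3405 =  - 1 + 202/227 = - 0.11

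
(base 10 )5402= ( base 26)7pk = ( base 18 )GC2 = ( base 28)6oq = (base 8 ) 12432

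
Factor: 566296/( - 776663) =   -  2^3*19^(  -  1)*41^( - 1)*71^1 = - 568/779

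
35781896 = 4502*7948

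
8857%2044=681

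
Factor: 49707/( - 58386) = - 63/74 = - 2^ ( - 1) * 3^2*7^1*37^( - 1) 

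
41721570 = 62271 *670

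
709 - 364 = 345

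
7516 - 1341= 6175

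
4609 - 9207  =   - 4598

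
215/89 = 2+37/89   =  2.42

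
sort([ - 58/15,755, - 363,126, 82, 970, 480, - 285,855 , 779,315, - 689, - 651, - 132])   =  [ - 689, - 651, - 363, - 285,-132,  -  58/15 , 82, 126, 315, 480 , 755 , 779, 855, 970]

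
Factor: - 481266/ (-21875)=2^1*3^2*5^( - 5)*7^( - 1)*26737^1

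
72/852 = 6/71 = 0.08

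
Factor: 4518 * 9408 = 2^7*3^3 *7^2*251^1=42505344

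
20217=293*69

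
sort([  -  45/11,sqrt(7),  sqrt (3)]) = [ - 45/11, sqrt(3), sqrt( 7) ] 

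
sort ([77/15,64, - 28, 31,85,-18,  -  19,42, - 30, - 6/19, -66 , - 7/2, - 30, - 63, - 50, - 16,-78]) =[ - 78, - 66, - 63, - 50, - 30,-30, - 28, - 19, - 18, - 16,-7/2,-6/19, 77/15, 31,42, 64, 85]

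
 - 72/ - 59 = 72/59  =  1.22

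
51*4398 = 224298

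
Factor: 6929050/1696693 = 2^1*5^2*138581^1*1696693^(-1)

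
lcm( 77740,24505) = 2254460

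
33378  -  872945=-839567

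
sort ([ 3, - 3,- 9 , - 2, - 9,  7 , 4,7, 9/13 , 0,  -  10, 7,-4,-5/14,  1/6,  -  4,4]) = [ - 10, - 9,-9, - 4,-4, - 3, - 2, - 5/14,0, 1/6,  9/13 , 3,  4,4, 7,7,7] 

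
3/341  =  3/341 = 0.01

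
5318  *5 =26590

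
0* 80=0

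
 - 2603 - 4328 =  - 6931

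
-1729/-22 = 78  +  13/22 = 78.59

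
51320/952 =53 + 108/119 = 53.91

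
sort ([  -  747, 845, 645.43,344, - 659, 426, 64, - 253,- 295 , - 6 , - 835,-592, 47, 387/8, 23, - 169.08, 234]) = [- 835, -747, - 659,  -  592, - 295, - 253, - 169.08,  -  6,23,47,  387/8,  64, 234, 344, 426,645.43, 845 ]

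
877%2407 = 877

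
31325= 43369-12044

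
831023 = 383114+447909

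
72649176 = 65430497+7218679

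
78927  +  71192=150119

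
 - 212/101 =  - 212/101 = -2.10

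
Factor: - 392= - 2^3*7^2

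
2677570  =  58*46165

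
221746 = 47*4718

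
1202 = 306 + 896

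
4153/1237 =3+442/1237 = 3.36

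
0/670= 0 = 0.00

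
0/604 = 0 = 0.00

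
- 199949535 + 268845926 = 68896391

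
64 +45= 109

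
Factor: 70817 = 23^1*3079^1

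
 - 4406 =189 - 4595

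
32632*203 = 6624296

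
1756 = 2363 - 607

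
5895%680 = 455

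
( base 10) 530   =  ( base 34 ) FK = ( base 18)1B8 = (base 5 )4110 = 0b1000010010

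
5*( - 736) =-3680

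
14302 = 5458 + 8844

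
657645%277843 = 101959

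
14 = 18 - 4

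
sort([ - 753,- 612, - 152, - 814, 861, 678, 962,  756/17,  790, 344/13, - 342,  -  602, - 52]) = [-814, - 753,- 612, - 602, - 342,-152, - 52,344/13, 756/17, 678, 790 , 861,962]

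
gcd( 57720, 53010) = 30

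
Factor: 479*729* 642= 224180622 = 2^1*3^7*107^1*479^1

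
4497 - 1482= 3015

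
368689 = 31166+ 337523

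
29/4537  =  29/4537 = 0.01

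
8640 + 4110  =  12750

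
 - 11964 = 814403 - 826367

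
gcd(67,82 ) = 1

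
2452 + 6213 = 8665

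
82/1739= 82/1739 =0.05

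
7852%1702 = 1044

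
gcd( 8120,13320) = 40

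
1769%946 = 823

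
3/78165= 1/26055 = 0.00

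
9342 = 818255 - 808913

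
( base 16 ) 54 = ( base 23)3F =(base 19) 48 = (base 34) 2g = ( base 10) 84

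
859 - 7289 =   -  6430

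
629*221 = 139009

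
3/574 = 3/574= 0.01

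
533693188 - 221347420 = 312345768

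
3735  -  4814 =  - 1079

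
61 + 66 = 127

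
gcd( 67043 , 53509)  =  1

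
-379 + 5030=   4651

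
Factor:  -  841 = - 29^2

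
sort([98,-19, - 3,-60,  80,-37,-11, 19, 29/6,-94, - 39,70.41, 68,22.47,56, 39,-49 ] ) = [ - 94, - 60 ,-49, - 39, - 37, - 19,-11, -3,  29/6 , 19,22.47, 39,56, 68, 70.41,  80,98 ]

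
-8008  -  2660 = - 10668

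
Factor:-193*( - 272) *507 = 26615472 = 2^4*3^1*13^2*17^1*193^1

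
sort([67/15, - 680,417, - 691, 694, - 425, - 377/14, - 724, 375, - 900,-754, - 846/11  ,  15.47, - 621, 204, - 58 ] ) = [ - 900, - 754,-724, - 691, - 680, - 621, - 425 , -846/11, - 58, - 377/14,67/15,15.47, 204, 375,417, 694 ] 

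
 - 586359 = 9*( - 65151)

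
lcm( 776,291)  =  2328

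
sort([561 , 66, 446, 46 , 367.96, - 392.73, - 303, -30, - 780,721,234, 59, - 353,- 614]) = [ - 780,-614, - 392.73, - 353, - 303,-30, 46, 59, 66,234, 367.96, 446,561, 721 ] 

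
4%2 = 0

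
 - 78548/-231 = 78548/231 = 340.03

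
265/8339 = 265/8339  =  0.03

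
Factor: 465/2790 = 1/6  =  2^( - 1) * 3^( - 1 ) 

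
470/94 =5 = 5.00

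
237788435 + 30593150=268381585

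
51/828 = 17/276 = 0.06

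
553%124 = 57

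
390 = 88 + 302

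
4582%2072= 438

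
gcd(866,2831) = 1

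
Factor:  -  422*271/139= - 2^1*139^( - 1 ) * 211^1*271^1  =  - 114362/139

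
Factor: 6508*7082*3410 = 157165726960 = 2^4*5^1*11^1 * 31^1*1627^1 * 3541^1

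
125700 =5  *25140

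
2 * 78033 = 156066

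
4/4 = 1 = 1.00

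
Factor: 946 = 2^1*11^1 * 43^1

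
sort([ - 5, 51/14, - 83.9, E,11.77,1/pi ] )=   [ - 83.9, - 5,1/pi , E , 51/14, 11.77]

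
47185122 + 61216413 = 108401535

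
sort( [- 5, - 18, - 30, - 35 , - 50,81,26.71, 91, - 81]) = [ - 81, - 50, - 35,-30, - 18, - 5,26.71,81, 91]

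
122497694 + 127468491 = 249966185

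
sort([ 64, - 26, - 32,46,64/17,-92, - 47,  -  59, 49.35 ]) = [ - 92, - 59, - 47,-32, - 26,64/17, 46,  49.35,64]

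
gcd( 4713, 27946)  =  1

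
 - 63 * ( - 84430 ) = 5319090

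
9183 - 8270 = 913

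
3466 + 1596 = 5062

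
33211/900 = 36 + 811/900 = 36.90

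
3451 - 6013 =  - 2562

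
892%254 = 130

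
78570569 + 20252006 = 98822575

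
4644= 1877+2767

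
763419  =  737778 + 25641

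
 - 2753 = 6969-9722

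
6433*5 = 32165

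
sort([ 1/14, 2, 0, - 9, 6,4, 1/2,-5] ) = [ - 9, - 5 , 0, 1/14, 1/2, 2, 4,6]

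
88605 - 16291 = 72314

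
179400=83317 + 96083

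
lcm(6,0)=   0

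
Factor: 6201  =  3^2*13^1*53^1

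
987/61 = 987/61 = 16.18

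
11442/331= 34 + 188/331 = 34.57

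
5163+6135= 11298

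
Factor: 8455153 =7^1*29^1  *41651^1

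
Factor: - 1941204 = - 2^2*3^1*83^1*1949^1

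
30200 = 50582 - 20382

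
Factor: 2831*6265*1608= 28519833720 = 2^3*3^1*5^1*7^1 *19^1 *67^1*149^1*179^1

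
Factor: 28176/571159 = 2^4*3^1*19^( - 1)*23^( - 1 )*587^1 * 1307^( - 1 ) 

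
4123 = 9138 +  - 5015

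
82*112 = 9184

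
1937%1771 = 166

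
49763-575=49188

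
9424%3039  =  307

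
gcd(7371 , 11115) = 117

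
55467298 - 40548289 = 14919009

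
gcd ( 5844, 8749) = 1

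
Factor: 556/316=79^( - 1)*139^1= 139/79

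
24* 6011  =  144264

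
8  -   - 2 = 10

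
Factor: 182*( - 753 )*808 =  - 110733168 = - 2^4*3^1 * 7^1*13^1 *101^1*251^1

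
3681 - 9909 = -6228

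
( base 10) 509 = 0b111111101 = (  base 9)625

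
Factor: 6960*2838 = 19752480 = 2^5*3^2*5^1*11^1*29^1*43^1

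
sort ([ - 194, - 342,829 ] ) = [ - 342,-194 , 829 ] 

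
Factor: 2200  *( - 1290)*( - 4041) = 11468358000 =2^4*3^3*5^3*11^1*43^1 * 449^1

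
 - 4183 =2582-6765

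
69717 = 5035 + 64682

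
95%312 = 95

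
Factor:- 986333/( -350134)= 2^( - 1 )* 175067^ (-1 ) * 986333^1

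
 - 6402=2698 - 9100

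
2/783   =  2/783=0.00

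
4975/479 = 4975/479 = 10.39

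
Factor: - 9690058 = - 2^1*7^1  *  692147^1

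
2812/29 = 2812/29 = 96.97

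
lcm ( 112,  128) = 896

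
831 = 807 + 24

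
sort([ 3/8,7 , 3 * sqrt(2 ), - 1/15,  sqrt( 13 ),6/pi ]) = [ - 1/15,3/8, 6/pi,sqrt(13),3*sqrt( 2), 7]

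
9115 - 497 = 8618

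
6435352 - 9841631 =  - 3406279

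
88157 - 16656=71501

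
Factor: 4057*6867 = 27859419= 3^2*7^1*109^1*4057^1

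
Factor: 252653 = 73^1*3461^1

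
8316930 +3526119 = 11843049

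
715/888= 715/888 = 0.81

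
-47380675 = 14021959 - 61402634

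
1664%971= 693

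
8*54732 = 437856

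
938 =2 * 469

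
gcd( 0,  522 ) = 522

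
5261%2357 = 547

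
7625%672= 233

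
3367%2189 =1178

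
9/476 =9/476 = 0.02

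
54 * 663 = 35802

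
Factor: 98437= 173^1 *569^1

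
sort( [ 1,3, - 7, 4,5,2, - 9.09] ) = [ - 9.09,-7,1,2,3,4,5 ]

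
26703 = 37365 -10662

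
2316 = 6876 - 4560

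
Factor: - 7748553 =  - 3^1*211^1*12241^1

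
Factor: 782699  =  673^1 * 1163^1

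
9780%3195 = 195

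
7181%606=515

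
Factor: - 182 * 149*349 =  - 2^1*7^1 *13^1*149^1 * 349^1= - 9464182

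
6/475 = 6/475 = 0.01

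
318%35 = 3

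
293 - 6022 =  - 5729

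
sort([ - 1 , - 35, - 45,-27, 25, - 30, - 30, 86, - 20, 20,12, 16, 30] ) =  [ - 45, - 35,-30, - 30,  -  27,  -  20, - 1 , 12, 16, 20, 25, 30, 86]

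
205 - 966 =- 761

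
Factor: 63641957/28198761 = 3^( - 1)*487^( - 1 )*19301^( - 1 )* 63641957^1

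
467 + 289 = 756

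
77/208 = 77/208 = 0.37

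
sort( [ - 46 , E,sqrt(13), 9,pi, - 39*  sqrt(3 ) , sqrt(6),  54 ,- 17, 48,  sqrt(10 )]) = [-39*sqrt( 3 ), - 46,  -  17, sqrt(6 ),E,pi,  sqrt(10),sqrt( 13 ),9,48, 54]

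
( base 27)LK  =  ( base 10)587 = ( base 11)494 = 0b1001001011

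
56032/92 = 14008/23 = 609.04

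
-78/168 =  - 1 + 15/28 = -0.46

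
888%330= 228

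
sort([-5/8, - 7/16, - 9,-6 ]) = [ - 9, - 6, - 5/8, -7/16]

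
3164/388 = 791/97 = 8.15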